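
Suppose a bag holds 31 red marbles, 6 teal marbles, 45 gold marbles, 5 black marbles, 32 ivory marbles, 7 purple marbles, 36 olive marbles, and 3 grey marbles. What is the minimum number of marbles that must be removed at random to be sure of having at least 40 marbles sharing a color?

160

Treat the 8 colors as pigeonholes.
In the worst case we take at most 39 of each color, but all 31 red, all 6 teal, all 5 black, all 32 ivory, all 7 purple, all 36 olive, and all 3 grey (fewer than 39), giving 31 + 6 + 39 + 5 + 32 + 7 + 36 + 3 = 159.
One more marble then forces some color to 40, so 159 + 1 = 160.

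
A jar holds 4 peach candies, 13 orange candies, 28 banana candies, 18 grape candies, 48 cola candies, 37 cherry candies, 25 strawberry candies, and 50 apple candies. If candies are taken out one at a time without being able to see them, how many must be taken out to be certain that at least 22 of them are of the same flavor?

In the worst case we take at most 21 of each flavor, but all 4 peach, all 13 orange, and all 18 grape (fewer than 21), giving 4 + 13 + 21 + 18 + 21 + 21 + 21 + 21 = 140.
One more candy then forces some flavor to 22, so 140 + 1 = 141.

141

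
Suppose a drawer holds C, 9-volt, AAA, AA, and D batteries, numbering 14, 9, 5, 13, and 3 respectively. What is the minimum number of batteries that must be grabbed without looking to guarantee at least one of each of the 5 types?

42

The hardest type to obtain is D: we could draw every other battery first — 44 − 3 = 41 batteries — without a single D one.
The next draw must be D, so 41 + 1 = 42.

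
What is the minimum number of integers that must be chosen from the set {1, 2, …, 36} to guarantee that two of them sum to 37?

19

Partition {1, …, 36} into 18 pairs: {1,36}, {2,35}, …, {18,19}.
Choosing 18 integers — say the integers 1 through 18 — takes one from each pair and avoids the property.
Choosing 19 forces two into the same pair by pigeonhole, and those sum to 37. So 19.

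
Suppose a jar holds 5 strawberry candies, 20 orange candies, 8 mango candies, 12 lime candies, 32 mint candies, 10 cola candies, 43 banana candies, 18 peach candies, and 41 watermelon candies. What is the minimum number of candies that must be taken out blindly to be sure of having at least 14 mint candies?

To avoid mint candies as long as possible, exhaust the other 8 flavors first.
The worst case draws every non-mint candy first: 5 + 20 + 8 + 12 + 10 + 43 + 18 + 41 = 157.
The next 14 draws are then forced to be mint, giving 157 + 14 = 171.

171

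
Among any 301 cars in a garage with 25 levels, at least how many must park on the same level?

13

If each of the 25 levels held at most 12, the total would be at most 25 × 12 = 300 < 301, a contradiction.
So at least one holds ⌈301/25⌉ = 13.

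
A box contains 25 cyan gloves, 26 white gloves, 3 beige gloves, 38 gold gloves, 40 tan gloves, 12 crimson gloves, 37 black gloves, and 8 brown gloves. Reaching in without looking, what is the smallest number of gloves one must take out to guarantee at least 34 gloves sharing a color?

174

In the worst case we take at most 33 of each color, but all 25 cyan, all 26 white, all 3 beige, all 12 crimson, and all 8 brown (fewer than 33), giving 25 + 26 + 3 + 33 + 33 + 12 + 33 + 8 = 173.
One more glove then forces some color to 34, so 173 + 1 = 174.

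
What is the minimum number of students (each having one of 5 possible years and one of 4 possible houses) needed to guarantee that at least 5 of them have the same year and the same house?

There are 5 × 4 = 20 (year, house) combinations acting as pigeonholes.
With 20 × 4 = 80 students we could place exactly 4 in each, with no (year, house) pair reaching 5.
One more forces some (year, house) pair to hold 5, so 80 + 1 = 81.

81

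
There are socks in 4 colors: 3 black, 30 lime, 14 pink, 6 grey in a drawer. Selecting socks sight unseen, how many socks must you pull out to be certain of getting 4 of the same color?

13

Treat the 4 colors as pigeonholes.
The worst case takes 3 socks of each color without reaching 4 of any: 4 × 3 = 12.
The next sock must bring some color to 4, so 12 + 1 = 13.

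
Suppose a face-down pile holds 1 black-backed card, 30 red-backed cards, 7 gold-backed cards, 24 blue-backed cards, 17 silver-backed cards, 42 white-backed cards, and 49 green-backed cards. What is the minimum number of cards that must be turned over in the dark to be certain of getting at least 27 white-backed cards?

155

To avoid white-backed cards as long as possible, exhaust the other 6 back colors first.
The worst case draws every non-white-backed card first: 1 + 30 + 7 + 24 + 17 + 49 = 128.
The next 27 draws are then forced to be white-backed, giving 128 + 27 = 155.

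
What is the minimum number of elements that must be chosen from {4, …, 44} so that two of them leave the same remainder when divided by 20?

Use the pigeonhole principle on residue classes: group the integers by remainder mod 20; there are 20 residue classes, each nonempty in this range.
Choosing one from each class (20 integers) avoids any shared remainder.
One more choice must repeat a class, so two differ by a multiple of 20. Hence 20 + 1 = 21.

21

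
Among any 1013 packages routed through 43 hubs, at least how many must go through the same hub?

24

The 1013 packages fall into 43 hubs.
If each of the 43 hubs held at most 23, the total would be at most 43 × 23 = 989 < 1013, a contradiction.
So at least one holds ⌈1013/43⌉ = 24.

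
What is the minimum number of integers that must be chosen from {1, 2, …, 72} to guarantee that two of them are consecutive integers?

37

Partition {1, …, 72} into 36 pairs: {1,2}, {3,4}, …, {71,72}.
Choosing 36 integers — say the 36 even numbers 2, 4, …, 72 — takes one from each pair and avoids the property.
Choosing 37 forces two into the same pair by pigeonhole, and those are consecutive. So 37.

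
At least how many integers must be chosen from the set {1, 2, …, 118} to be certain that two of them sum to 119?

60

Partition {1, …, 118} into 59 pairs: {1,118}, {2,117}, …, {59,60}.
Choosing 59 integers — say the integers 1 through 59 — takes one from each pair and avoids the property.
Choosing 60 forces two into the same pair by pigeonhole, and those sum to 119. So 60.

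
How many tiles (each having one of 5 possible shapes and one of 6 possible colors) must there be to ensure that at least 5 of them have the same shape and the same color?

121

There are 5 × 6 = 30 (shape, color) combinations acting as pigeonholes.
With 30 × 4 = 120 tiles we could place exactly 4 in each, with no (shape, color) pair reaching 5.
One more forces some (shape, color) pair to hold 5, so 120 + 1 = 121.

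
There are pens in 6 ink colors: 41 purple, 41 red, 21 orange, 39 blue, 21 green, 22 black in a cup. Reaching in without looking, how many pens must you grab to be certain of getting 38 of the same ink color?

176

In the worst case we take at most 37 of each ink color, but all 21 orange, all 21 green, and all 22 black (fewer than 37), giving 37 + 37 + 21 + 37 + 21 + 22 = 175.
One more pen then forces some ink color to 38, so 175 + 1 = 176.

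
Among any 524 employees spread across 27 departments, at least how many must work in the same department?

20

The 524 employees fall into 27 departments.
If each of the 27 departments held at most 19, the total would be at most 27 × 19 = 513 < 524, a contradiction.
So at least one holds ⌈524/27⌉ = 20.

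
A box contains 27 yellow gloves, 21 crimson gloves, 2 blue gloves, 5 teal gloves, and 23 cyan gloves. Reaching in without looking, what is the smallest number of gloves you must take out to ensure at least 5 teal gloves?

78

The worst case draws every non-teal glove first: 27 + 21 + 2 + 23 = 73.
The next 5 draws are then forced to be teal, giving 73 + 5 = 78.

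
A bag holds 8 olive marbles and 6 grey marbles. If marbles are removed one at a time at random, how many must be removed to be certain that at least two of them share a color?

3

Treat the 2 colors as pigeonholes.
The worst case takes 1 marble of each color without reaching 2 of any: 2 × 1 = 2.
The next marble must bring some color to 2, so 2 + 1 = 3.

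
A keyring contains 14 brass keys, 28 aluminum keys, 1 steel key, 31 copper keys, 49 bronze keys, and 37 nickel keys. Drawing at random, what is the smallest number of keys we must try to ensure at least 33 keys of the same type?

Treat the 6 types as pigeonholes.
In the worst case we take at most 32 of each type, but all 14 brass, all 28 aluminum, all 1 steel, and all 31 copper (fewer than 32), giving 14 + 28 + 1 + 31 + 32 + 32 = 138.
One more key then forces some type to 33, so 138 + 1 = 139.

139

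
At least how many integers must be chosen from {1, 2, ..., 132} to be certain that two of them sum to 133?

Partition {1, …, 132} into 66 pairs: {1,132}, {2,131}, …, {66,67}.
Choosing 66 integers — say the integers 1 through 66 — takes one from each pair and avoids the property.
Choosing 67 forces two into the same pair by pigeonhole, and those sum to 133. So 67.

67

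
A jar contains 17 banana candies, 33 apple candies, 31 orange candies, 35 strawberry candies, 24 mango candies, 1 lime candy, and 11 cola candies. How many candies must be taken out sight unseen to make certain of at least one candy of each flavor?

152

The hardest flavor to obtain is lime: we could draw every other candy first — 152 − 1 = 151 candies — without a single lime one.
The next draw must be lime, so 151 + 1 = 152.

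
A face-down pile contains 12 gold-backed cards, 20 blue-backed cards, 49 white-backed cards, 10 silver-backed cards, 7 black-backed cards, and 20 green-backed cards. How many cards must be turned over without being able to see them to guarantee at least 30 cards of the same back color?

99

In the worst case we take at most 29 of each back color, but all 12 gold-backed, all 20 blue-backed, all 10 silver-backed, all 7 black-backed, and all 20 green-backed (fewer than 29), giving 12 + 20 + 29 + 10 + 7 + 20 = 98.
One more card then forces some back color to 30, so 98 + 1 = 99.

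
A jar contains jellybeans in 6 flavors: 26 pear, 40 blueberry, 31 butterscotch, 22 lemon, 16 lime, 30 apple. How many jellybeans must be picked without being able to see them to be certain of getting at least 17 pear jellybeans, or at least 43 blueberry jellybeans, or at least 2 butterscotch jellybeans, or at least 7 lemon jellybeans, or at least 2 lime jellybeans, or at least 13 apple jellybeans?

The worst case stops just short of every target: 16 pear, all 40 blueberry, 1 butterscotch, 6 lemon, 1 lime, 12 apple — 16 + 40 + 1 + 6 + 1 + 12 = 76 jellybeans.
One more jellybean must push some flavor to its target, so 76 + 1 = 77.

77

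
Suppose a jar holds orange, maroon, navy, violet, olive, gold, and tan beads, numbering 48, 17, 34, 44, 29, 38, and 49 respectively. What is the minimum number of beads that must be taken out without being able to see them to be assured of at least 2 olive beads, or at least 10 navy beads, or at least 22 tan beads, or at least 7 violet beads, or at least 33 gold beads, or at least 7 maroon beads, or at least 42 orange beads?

117

The worst case stops just short of every target: 41 orange, 6 maroon, 9 navy, 6 violet, 1 olive, 32 gold, 21 tan — 41 + 6 + 9 + 6 + 1 + 32 + 21 = 116 beads.
One more bead must push some color to its target, so 116 + 1 = 117.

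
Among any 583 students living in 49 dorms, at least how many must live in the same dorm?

The 583 students fall into 49 dorms.
If each of the 49 dorms held at most 11, the total would be at most 49 × 11 = 539 < 583, a contradiction.
So at least one holds ⌈583/49⌉ = 12.

12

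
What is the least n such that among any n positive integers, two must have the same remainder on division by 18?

19

Two integers differ by a multiple of 18 exactly when they share a remainder mod 18.
There are 18 residue classes mod 18, so 18 integers can all lie in distinct classes.
One more integer must repeat a residue, giving a difference divisible by 18. So n = 18 + 1 = 19.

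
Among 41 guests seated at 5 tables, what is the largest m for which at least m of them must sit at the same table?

The 41 guests fall into 5 tables.
If each of the 5 tables held at most 8, the total would be at most 5 × 8 = 40 < 41, a contradiction.
So at least one holds ⌈41/5⌉ = 9.

9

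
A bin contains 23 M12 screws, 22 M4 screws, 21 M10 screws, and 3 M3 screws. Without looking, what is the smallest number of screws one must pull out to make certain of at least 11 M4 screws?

The worst case draws every non-M4 screw first: 23 + 21 + 3 = 47.
The next 11 draws are then forced to be M4, giving 47 + 11 = 58.

58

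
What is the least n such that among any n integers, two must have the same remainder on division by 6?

7

Two integers differ by a multiple of 6 exactly when they share a remainder mod 6.
There are 6 residue classes mod 6, so 6 integers can all lie in distinct classes.
One more integer must repeat a residue, giving a difference divisible by 6. So n = 6 + 1 = 7.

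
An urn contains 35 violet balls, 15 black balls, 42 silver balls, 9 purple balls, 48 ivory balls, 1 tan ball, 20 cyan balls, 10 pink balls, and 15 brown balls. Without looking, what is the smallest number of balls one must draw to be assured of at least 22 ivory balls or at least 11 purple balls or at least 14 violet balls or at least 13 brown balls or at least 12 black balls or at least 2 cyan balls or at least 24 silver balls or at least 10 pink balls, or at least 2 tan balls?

Each of the 9 colors has its own threshold; avoid all of them simultaneously.
The worst case stops just short of every target: 13 violet, 11 black, 23 silver, all 9 purple, 21 ivory, 1 tan, 1 cyan, 9 pink, 12 brown — 13 + 11 + 23 + 9 + 21 + 1 + 1 + 9 + 12 = 100 balls.
One more ball must push some color to its target, so 100 + 1 = 101.

101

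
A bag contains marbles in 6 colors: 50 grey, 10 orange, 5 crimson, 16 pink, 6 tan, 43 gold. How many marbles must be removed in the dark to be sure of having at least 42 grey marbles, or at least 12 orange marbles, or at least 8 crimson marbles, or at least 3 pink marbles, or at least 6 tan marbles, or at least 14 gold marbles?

77

The worst case stops just short of every target: 41 grey, all 10 orange, all 5 crimson, 2 pink, 5 tan, 13 gold — 41 + 10 + 5 + 2 + 5 + 13 = 76 marbles.
One more marble must push some color to its target, so 76 + 1 = 77.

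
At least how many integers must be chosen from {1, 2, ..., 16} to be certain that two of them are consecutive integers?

9

Partition {1, …, 16} into 8 pairs: {1,2}, {3,4}, …, {15,16}.
Choosing 8 integers — say the 8 even numbers 2, 4, …, 16 — takes one from each pair and avoids the property.
Choosing 9 forces two into the same pair by pigeonhole, and those are consecutive. So 9.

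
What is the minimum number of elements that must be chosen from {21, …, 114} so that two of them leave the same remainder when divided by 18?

Group the integers by remainder mod 18; there are 18 residue classes, each nonempty in this range.
Choosing one from each class (18 integers) avoids any shared remainder.
One more choice must repeat a class, so two differ by a multiple of 18. Hence 18 + 1 = 19.

19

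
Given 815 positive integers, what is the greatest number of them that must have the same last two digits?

9

The 815 positive integers fall into 100 possible two-digit endings.
If each of the 100 possible two-digit endings held at most 8, the total would be at most 100 × 8 = 800 < 815, a contradiction.
So at least one holds ⌈815/100⌉ = 9.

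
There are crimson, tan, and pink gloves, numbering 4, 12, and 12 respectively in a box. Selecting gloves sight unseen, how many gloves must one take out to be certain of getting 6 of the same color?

15

In the worst case we take at most 5 of each color, but all 4 crimson (fewer than 5), giving 4 + 5 + 5 = 14.
One more glove then forces some color to 6, so 14 + 1 = 15.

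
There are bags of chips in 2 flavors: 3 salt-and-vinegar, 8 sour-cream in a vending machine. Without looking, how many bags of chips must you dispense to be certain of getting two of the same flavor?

Treat the 2 flavors as pigeonholes.
The worst case takes 1 bag of chips of each flavor without reaching 2 of any: 2 × 1 = 2.
The next bag of chips must bring some flavor to 2, so 2 + 1 = 3.

3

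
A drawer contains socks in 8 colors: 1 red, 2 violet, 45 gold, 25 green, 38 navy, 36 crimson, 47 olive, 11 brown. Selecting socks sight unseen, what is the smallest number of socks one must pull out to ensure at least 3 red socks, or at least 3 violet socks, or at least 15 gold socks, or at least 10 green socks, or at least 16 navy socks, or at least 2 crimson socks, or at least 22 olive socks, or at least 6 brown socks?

Each of the 8 colors has its own threshold; avoid all of them simultaneously.
The worst case stops just short of every target: all 1 red, 2 violet, 14 gold, 9 green, 15 navy, 1 crimson, 21 olive, 5 brown — 1 + 2 + 14 + 9 + 15 + 1 + 21 + 5 = 68 socks.
One more sock must push some color to its target, so 68 + 1 = 69.

69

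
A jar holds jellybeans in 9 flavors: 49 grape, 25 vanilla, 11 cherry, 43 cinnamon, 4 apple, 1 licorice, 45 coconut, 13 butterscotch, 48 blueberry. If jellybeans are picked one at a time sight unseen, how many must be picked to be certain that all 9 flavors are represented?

239

The hardest flavor to obtain is licorice: we could draw every other jellybean first — 239 − 1 = 238 jellybeans — without a single licorice one.
The next draw must be licorice, so 238 + 1 = 239.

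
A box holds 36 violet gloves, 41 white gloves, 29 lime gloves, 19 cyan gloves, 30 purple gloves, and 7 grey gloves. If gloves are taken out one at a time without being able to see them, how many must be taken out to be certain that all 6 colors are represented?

The hardest color to obtain is grey: we could draw every other glove first — 162 − 7 = 155 gloves — without a single grey one.
The next draw must be grey, so 155 + 1 = 156.

156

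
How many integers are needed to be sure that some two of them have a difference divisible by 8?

Two integers differ by a multiple of 8 exactly when they share a remainder mod 8.
There are 8 residue classes mod 8, so 8 integers can all lie in distinct classes.
One more integer must repeat a residue, giving a difference divisible by 8. So n = 8 + 1 = 9.

9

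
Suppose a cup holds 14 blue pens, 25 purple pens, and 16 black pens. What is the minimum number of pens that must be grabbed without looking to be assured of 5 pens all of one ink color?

13

The worst case takes 4 pens of each ink color without reaching 5 of any: 3 × 4 = 12.
The next pen must bring some ink color to 5, so 12 + 1 = 13.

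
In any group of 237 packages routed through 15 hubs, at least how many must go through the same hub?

16

If each of the 15 hubs held at most 15, the total would be at most 15 × 15 = 225 < 237, a contradiction.
So at least one holds ⌈237/15⌉ = 16.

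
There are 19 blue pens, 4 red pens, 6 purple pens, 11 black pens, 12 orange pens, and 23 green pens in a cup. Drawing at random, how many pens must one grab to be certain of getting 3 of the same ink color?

The worst case takes 2 pens of each ink color without reaching 3 of any: 6 × 2 = 12.
The next pen must bring some ink color to 3, so 12 + 1 = 13.

13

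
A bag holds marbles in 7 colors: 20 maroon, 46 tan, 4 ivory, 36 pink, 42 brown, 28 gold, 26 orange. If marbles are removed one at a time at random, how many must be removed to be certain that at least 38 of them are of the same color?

Treat the 7 colors as pigeonholes.
In the worst case we take at most 37 of each color, but all 20 maroon, all 4 ivory, all 36 pink, all 28 gold, and all 26 orange (fewer than 37), giving 20 + 37 + 4 + 36 + 37 + 28 + 26 = 188.
One more marble then forces some color to 38, so 188 + 1 = 189.

189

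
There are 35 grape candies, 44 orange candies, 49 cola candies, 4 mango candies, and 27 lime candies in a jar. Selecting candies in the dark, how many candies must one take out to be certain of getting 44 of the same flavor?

Treat the 5 flavors as pigeonholes.
In the worst case we take at most 43 of each flavor, but all 35 grape, all 4 mango, and all 27 lime (fewer than 43), giving 35 + 43 + 43 + 4 + 27 = 152.
One more candy then forces some flavor to 44, so 152 + 1 = 153.

153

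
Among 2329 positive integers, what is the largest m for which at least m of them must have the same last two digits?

There are 100 possible two-digit endings, which serve as the pigeonholes.
If each of the 100 possible two-digit endings held at most 23, the total would be at most 100 × 23 = 2300 < 2329, a contradiction.
So at least one holds ⌈2329/100⌉ = 24.

24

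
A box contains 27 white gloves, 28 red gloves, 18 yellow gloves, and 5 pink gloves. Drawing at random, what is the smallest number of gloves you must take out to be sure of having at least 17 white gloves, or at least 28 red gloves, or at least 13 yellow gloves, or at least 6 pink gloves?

Each of the 4 colors has its own threshold; avoid all of them simultaneously.
The worst case stops just short of every target: 16 white, 27 red, 12 yellow, 5 pink — 16 + 27 + 12 + 5 = 60 gloves.
One more glove must push some color to its target, so 60 + 1 = 61.

61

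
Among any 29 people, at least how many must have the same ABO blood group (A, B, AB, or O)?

If each of the 4 ABO blood groups held at most 7, the total would be at most 4 × 7 = 28 < 29, a contradiction.
So at least one holds ⌈29/4⌉ = 8.

8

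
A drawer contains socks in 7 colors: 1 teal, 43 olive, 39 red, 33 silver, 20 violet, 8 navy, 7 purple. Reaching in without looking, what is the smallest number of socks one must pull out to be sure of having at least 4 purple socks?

148

The worst case draws every non-purple sock first: 1 + 43 + 39 + 33 + 20 + 8 = 144.
The next 4 draws are then forced to be purple, giving 144 + 4 = 148.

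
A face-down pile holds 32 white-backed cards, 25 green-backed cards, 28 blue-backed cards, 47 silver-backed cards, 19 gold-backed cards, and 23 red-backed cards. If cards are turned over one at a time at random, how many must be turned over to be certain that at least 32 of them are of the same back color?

158

In the worst case we take at most 31 of each back color, but all 25 green-backed, all 28 blue-backed, all 19 gold-backed, and all 23 red-backed (fewer than 31), giving 31 + 25 + 28 + 31 + 19 + 23 = 157.
One more card then forces some back color to 32, so 157 + 1 = 158.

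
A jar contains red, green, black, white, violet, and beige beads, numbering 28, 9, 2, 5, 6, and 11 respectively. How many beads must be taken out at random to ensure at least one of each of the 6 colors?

The hardest color to obtain is black: we could draw every other bead first — 61 − 2 = 59 beads — without a single black one.
The next draw must be black, so 59 + 1 = 60.

60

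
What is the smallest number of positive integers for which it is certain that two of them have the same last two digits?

101

There are 100 possible two-digit endings acting as pigeonholes.
With 100 positive integers we could place one in each, avoiding any repeat.
One more forces some class to hold 2, so 100 + 1 = 101.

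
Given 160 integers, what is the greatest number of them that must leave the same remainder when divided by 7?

The 160 integers fall into 7 residue classes modulo 7.
If each of the 7 residue classes modulo 7 held at most 22, the total would be at most 7 × 22 = 154 < 160, a contradiction.
So at least one holds ⌈160/7⌉ = 23.

23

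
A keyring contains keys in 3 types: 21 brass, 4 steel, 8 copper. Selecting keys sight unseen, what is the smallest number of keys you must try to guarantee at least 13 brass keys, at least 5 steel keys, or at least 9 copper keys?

The worst case stops just short of every target: 12 brass, 4 steel, 8 copper — 12 + 4 + 8 = 24 keys.
One more key must push some type to its target, so 24 + 1 = 25.

25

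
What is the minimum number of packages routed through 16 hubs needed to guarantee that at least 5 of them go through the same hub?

There are 16 hubs acting as pigeonholes.
With 16 × 4 = 64 packages we could place exactly 4 in each, with no class reaching 5.
One more forces some class to hold 5, so 64 + 1 = 65.

65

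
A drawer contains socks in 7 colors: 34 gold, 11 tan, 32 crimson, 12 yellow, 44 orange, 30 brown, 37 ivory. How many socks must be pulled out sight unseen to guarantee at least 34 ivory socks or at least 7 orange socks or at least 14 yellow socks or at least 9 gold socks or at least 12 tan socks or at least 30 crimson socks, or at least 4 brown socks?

103

Each of the 7 colors has its own threshold; avoid all of them simultaneously.
The worst case stops just short of every target: 8 gold, 11 tan, 29 crimson, all 12 yellow, 6 orange, 3 brown, 33 ivory — 8 + 11 + 29 + 12 + 6 + 3 + 33 = 102 socks.
One more sock must push some color to its target, so 102 + 1 = 103.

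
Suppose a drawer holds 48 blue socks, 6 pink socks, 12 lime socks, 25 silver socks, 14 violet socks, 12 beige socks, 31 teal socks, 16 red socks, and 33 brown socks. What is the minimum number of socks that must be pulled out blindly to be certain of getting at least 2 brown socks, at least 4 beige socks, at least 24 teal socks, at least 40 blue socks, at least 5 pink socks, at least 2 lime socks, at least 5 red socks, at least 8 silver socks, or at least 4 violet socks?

86

The worst case stops just short of every target: 39 blue, 4 pink, 1 lime, 7 silver, 3 violet, 3 beige, 23 teal, 4 red, 1 brown — 39 + 4 + 1 + 7 + 3 + 3 + 23 + 4 + 1 = 85 socks.
One more sock must push some color to its target, so 85 + 1 = 86.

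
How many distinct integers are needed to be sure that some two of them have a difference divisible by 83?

84

Use the pigeonhole principle on residue classes: two integers differ by a multiple of 83 exactly when they share a remainder mod 83.
There are 83 residue classes mod 83, so 83 integers can all lie in distinct classes.
One more integer must repeat a residue, giving a difference divisible by 83. So n = 83 + 1 = 84.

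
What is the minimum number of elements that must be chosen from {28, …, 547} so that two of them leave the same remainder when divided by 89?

90

Group the integers by remainder mod 89; there are 89 residue classes, each nonempty in this range.
Choosing one from each class (89 integers) avoids any shared remainder.
One more choice must repeat a class, so two differ by a multiple of 89. Hence 89 + 1 = 90.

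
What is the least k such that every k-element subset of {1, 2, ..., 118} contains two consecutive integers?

Partition {1, …, 118} into 59 pairs: {1,2}, {3,4}, …, {117,118}.
Choosing 59 integers — say the 59 even numbers 2, 4, …, 118 — takes one from each pair and avoids the property.
Choosing 60 forces two into the same pair by pigeonhole, and those are consecutive. So 60.

60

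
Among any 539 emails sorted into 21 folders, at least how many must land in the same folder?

If each of the 21 folders held at most 25, the total would be at most 21 × 25 = 525 < 539, a contradiction.
So at least one holds ⌈539/21⌉ = 26.

26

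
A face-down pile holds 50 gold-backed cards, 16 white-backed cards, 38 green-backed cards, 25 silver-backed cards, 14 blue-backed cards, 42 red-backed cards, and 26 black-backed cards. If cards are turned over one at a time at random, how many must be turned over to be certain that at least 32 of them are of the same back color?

175

Treat the 7 back colors as pigeonholes.
In the worst case we take at most 31 of each back color, but all 16 white-backed, all 25 silver-backed, all 14 blue-backed, and all 26 black-backed (fewer than 31), giving 31 + 16 + 31 + 25 + 14 + 31 + 26 = 174.
One more card then forces some back color to 32, so 174 + 1 = 175.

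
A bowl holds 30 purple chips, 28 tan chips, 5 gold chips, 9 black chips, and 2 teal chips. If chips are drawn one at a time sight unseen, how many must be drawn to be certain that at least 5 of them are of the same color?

19

In the worst case we take at most 4 of each color, but all 2 teal (fewer than 4), giving 4 + 4 + 4 + 4 + 2 = 18.
One more chip then forces some color to 5, so 18 + 1 = 19.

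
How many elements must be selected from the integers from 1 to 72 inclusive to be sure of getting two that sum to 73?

Partition {1, …, 72} into 36 pairs: {1,72}, {2,71}, …, {36,37}.
Choosing 36 integers — say the integers 1 through 36 — takes one from each pair and avoids the property.
Choosing 37 forces two into the same pair by pigeonhole, and those sum to 73. So 37.

37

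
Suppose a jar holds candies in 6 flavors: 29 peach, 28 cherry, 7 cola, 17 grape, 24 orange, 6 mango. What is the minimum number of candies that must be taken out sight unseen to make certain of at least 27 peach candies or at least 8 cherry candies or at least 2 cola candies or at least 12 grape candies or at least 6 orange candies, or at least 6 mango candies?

56

The worst case stops just short of every target: 26 peach, 7 cherry, 1 cola, 11 grape, 5 orange, 5 mango — 26 + 7 + 1 + 11 + 5 + 5 = 55 candies.
One more candy must push some flavor to its target, so 55 + 1 = 56.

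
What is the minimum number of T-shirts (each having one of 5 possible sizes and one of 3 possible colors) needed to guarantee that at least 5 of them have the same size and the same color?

61

There are 5 × 3 = 15 (size, color) combinations acting as pigeonholes.
With 15 × 4 = 60 T-shirts we could place exactly 4 in each, with no (size, color) pair reaching 5.
One more forces some (size, color) pair to hold 5, so 60 + 1 = 61.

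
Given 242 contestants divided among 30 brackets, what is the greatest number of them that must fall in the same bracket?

The 242 contestants fall into 30 brackets.
If each of the 30 brackets held at most 8, the total would be at most 30 × 8 = 240 < 242, a contradiction.
So at least one holds ⌈242/30⌉ = 9.

9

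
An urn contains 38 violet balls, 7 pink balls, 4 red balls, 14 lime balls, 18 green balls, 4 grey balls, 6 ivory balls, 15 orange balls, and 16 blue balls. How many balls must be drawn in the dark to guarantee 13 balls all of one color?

Treat the 9 colors as pigeonholes.
In the worst case we take at most 12 of each color, but all 7 pink, all 4 red, all 4 grey, and all 6 ivory (fewer than 12), giving 12 + 7 + 4 + 12 + 12 + 4 + 6 + 12 + 12 = 81.
One more ball then forces some color to 13, so 81 + 1 = 82.

82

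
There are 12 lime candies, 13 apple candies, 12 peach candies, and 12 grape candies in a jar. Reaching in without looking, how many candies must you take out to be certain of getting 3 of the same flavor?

9

Treat the 4 flavors as pigeonholes.
The worst case takes 2 candies of each flavor without reaching 3 of any: 4 × 2 = 8.
The next candy must bring some flavor to 3, so 8 + 1 = 9.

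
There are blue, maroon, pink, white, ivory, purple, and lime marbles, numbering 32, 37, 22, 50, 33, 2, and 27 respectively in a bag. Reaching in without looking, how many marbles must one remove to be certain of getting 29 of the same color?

164

In the worst case we take at most 28 of each color, but all 22 pink, all 2 purple, and all 27 lime (fewer than 28), giving 28 + 28 + 22 + 28 + 28 + 2 + 27 = 163.
One more marble then forces some color to 29, so 163 + 1 = 164.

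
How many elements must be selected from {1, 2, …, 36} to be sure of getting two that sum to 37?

19

Partition {1, …, 36} into 18 pairs: {1,36}, {2,35}, …, {18,19}.
Choosing 18 integers — say the integers 1 through 18 — takes one from each pair and avoids the property.
Choosing 19 forces two into the same pair by pigeonhole, and those sum to 37. So 19.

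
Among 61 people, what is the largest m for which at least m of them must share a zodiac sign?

6

If each of the 12 zodiac signs held at most 5, the total would be at most 12 × 5 = 60 < 61, a contradiction.
So at least one holds ⌈61/12⌉ = 6.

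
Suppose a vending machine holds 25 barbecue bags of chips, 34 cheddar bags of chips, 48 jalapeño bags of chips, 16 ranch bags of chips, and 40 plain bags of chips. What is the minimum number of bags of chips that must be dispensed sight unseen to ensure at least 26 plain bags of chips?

149

The worst case draws every non-plain bag of chips first: 25 + 34 + 48 + 16 = 123.
The next 26 draws are then forced to be plain, giving 123 + 26 = 149.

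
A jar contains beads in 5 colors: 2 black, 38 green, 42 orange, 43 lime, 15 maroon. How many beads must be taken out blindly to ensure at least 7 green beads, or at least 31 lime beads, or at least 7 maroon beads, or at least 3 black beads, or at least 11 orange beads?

Each of the 5 colors has its own threshold; avoid all of them simultaneously.
The worst case stops just short of every target: 2 black, 6 green, 10 orange, 30 lime, 6 maroon — 2 + 6 + 10 + 30 + 6 = 54 beads.
One more bead must push some color to its target, so 54 + 1 = 55.

55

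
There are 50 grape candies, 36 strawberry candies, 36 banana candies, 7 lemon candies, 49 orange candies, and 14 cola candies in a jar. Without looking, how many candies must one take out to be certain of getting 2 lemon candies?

187

To avoid lemon candies as long as possible, exhaust the other 5 flavors first.
The worst case draws every non-lemon candy first: 50 + 36 + 36 + 49 + 14 = 185.
The next 2 draws are then forced to be lemon, giving 185 + 2 = 187.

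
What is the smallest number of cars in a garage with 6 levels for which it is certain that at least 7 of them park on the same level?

37

There are 6 levels acting as pigeonholes.
With 6 × 6 = 36 cars we could place exactly 6 in each, with no class reaching 7.
One more forces some class to hold 7, so 36 + 1 = 37.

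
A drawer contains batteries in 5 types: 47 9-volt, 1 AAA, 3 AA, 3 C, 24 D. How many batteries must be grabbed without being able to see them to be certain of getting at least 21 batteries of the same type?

48

In the worst case we take at most 20 of each type, but all 1 AAA, all 3 AA, and all 3 C (fewer than 20), giving 20 + 1 + 3 + 3 + 20 = 47.
One more battery then forces some type to 21, so 47 + 1 = 48.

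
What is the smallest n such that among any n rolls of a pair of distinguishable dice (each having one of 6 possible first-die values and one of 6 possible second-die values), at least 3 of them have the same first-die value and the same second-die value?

There are 6 × 6 = 36 (first-die value, second-die value) combinations acting as pigeonholes.
With 36 × 2 = 72 rolls of a pair of distinguishable dice we could place exactly 2 in each, with no (first-die value, second-die value) pair reaching 3.
One more forces some (first-die value, second-die value) pair to hold 3, so 72 + 1 = 73.

73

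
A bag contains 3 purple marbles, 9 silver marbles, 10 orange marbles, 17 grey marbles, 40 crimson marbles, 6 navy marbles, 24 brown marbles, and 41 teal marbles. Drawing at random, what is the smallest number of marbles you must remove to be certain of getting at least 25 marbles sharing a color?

In the worst case we take at most 24 of each color, but all 3 purple, all 9 silver, all 10 orange, all 17 grey, and all 6 navy (fewer than 24), giving 3 + 9 + 10 + 17 + 24 + 6 + 24 + 24 = 117.
One more marble then forces some color to 25, so 117 + 1 = 118.

118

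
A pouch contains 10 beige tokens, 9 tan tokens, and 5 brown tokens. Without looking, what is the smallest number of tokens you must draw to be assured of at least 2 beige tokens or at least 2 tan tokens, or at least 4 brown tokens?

6

The worst case stops just short of every target: 1 beige, 1 tan, 3 brown — 1 + 1 + 3 = 5 tokens.
One more token must push some color to its target, so 5 + 1 = 6.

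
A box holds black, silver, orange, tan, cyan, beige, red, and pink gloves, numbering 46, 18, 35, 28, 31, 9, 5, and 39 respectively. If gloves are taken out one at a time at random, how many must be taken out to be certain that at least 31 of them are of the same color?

181

In the worst case we take at most 30 of each color, but all 18 silver, all 28 tan, all 9 beige, and all 5 red (fewer than 30), giving 30 + 18 + 30 + 28 + 30 + 9 + 5 + 30 = 180.
One more glove then forces some color to 31, so 180 + 1 = 181.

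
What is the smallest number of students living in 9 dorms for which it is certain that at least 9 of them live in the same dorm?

73

There are 9 dorms acting as pigeonholes.
With 9 × 8 = 72 students we could place exactly 8 in each, with no class reaching 9.
One more forces some class to hold 9, so 72 + 1 = 73.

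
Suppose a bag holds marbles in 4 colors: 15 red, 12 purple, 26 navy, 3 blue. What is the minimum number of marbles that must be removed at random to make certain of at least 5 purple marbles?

49

To avoid purple marbles as long as possible, exhaust the other 3 colors first.
The worst case draws every non-purple marble first: 15 + 26 + 3 = 44.
The next 5 draws are then forced to be purple, giving 44 + 5 = 49.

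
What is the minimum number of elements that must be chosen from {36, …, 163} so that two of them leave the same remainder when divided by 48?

Use the pigeonhole principle on residue classes: group the integers by remainder mod 48; there are 48 residue classes, each nonempty in this range.
Choosing one from each class (48 integers) avoids any shared remainder.
One more choice must repeat a class, so two differ by a multiple of 48. Hence 48 + 1 = 49.

49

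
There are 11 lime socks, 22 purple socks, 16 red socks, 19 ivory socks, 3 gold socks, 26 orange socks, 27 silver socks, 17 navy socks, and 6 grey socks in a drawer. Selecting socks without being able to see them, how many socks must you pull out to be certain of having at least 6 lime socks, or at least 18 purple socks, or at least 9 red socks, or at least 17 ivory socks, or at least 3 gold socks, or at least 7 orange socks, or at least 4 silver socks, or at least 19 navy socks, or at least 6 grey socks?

80

The worst case stops just short of every target: 5 lime, 17 purple, 8 red, 16 ivory, 2 gold, 6 orange, 3 silver, all 17 navy, 5 grey — 5 + 17 + 8 + 16 + 2 + 6 + 3 + 17 + 5 = 79 socks.
One more sock must push some color to its target, so 79 + 1 = 80.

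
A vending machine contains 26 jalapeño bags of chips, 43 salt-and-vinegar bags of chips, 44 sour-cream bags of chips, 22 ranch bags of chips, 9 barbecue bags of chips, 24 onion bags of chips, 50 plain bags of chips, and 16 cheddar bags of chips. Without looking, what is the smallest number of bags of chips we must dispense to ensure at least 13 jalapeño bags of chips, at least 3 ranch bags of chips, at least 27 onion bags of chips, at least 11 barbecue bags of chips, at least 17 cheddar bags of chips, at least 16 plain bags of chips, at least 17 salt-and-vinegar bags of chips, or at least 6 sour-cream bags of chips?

The worst case stops just short of every target: 12 jalapeño, 16 salt-and-vinegar, 5 sour-cream, 2 ranch, all 9 barbecue, all 24 onion, 15 plain, 16 cheddar — 12 + 16 + 5 + 2 + 9 + 24 + 15 + 16 = 99 bags of chips.
One more bag of chips must push some flavor to its target, so 99 + 1 = 100.

100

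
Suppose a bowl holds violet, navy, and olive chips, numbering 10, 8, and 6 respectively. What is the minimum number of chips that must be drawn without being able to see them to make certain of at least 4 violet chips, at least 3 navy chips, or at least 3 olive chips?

Each of the 3 colors has its own threshold; avoid all of them simultaneously.
The worst case stops just short of every target: 3 violet, 2 navy, 2 olive — 3 + 2 + 2 = 7 chips.
One more chip must push some color to its target, so 7 + 1 = 8.

8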